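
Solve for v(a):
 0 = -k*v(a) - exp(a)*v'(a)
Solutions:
 v(a) = C1*exp(k*exp(-a))


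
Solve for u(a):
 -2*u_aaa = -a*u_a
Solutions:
 u(a) = C1 + Integral(C2*airyai(2^(2/3)*a/2) + C3*airybi(2^(2/3)*a/2), a)


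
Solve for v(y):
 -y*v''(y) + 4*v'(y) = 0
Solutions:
 v(y) = C1 + C2*y^5


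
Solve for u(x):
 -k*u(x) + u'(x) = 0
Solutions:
 u(x) = C1*exp(k*x)


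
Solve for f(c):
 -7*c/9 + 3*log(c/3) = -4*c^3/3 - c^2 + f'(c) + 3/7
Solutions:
 f(c) = C1 + c^4/3 + c^3/3 - 7*c^2/18 + 3*c*log(c) - 24*c/7 - 3*c*log(3)


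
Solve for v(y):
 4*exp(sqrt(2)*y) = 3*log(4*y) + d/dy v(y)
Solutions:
 v(y) = C1 - 3*y*log(y) + 3*y*(1 - 2*log(2)) + 2*sqrt(2)*exp(sqrt(2)*y)


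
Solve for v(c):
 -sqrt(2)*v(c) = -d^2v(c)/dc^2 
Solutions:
 v(c) = C1*exp(-2^(1/4)*c) + C2*exp(2^(1/4)*c)


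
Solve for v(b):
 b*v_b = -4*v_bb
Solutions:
 v(b) = C1 + C2*erf(sqrt(2)*b/4)


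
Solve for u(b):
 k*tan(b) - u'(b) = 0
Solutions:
 u(b) = C1 - k*log(cos(b))


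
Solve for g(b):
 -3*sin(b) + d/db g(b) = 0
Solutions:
 g(b) = C1 - 3*cos(b)


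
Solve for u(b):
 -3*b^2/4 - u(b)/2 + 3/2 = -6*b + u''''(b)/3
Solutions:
 u(b) = -3*b^2/2 + 12*b + (C1*sin(6^(1/4)*b/2) + C2*cos(6^(1/4)*b/2))*exp(-6^(1/4)*b/2) + (C3*sin(6^(1/4)*b/2) + C4*cos(6^(1/4)*b/2))*exp(6^(1/4)*b/2) + 3


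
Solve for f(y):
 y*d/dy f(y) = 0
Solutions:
 f(y) = C1


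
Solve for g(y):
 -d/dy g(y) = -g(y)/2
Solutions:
 g(y) = C1*exp(y/2)


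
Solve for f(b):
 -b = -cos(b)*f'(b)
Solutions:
 f(b) = C1 + Integral(b/cos(b), b)


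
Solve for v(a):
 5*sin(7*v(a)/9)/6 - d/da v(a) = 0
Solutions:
 -5*a/6 + 9*log(cos(7*v(a)/9) - 1)/14 - 9*log(cos(7*v(a)/9) + 1)/14 = C1


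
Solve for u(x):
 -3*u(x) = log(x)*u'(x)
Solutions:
 u(x) = C1*exp(-3*li(x))


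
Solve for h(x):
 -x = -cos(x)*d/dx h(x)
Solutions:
 h(x) = C1 + Integral(x/cos(x), x)


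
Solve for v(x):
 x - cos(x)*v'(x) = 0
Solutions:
 v(x) = C1 + Integral(x/cos(x), x)


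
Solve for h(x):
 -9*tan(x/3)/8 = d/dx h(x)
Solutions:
 h(x) = C1 + 27*log(cos(x/3))/8


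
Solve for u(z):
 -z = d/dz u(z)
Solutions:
 u(z) = C1 - z^2/2


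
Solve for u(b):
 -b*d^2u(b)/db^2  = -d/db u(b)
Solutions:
 u(b) = C1 + C2*b^2


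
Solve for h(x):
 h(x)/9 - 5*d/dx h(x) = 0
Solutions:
 h(x) = C1*exp(x/45)


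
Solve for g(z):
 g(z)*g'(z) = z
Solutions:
 g(z) = -sqrt(C1 + z^2)
 g(z) = sqrt(C1 + z^2)


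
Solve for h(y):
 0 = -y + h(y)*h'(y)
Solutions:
 h(y) = -sqrt(C1 + y^2)
 h(y) = sqrt(C1 + y^2)


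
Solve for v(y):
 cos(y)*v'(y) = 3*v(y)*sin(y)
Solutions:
 v(y) = C1/cos(y)^3


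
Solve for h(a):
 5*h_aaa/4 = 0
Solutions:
 h(a) = C1 + C2*a + C3*a^2


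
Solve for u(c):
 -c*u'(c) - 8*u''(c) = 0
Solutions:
 u(c) = C1 + C2*erf(c/4)


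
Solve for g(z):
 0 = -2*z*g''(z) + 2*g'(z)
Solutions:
 g(z) = C1 + C2*z^2


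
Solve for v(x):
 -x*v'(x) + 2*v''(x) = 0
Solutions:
 v(x) = C1 + C2*erfi(x/2)


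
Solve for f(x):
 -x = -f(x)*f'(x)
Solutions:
 f(x) = -sqrt(C1 + x^2)
 f(x) = sqrt(C1 + x^2)


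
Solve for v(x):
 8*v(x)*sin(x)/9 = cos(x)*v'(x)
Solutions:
 v(x) = C1/cos(x)^(8/9)


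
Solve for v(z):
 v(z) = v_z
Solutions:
 v(z) = C1*exp(z)


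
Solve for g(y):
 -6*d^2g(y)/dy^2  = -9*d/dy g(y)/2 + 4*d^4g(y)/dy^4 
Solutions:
 g(y) = C1 + C2*exp(2^(1/3)*y*(-2^(1/3)*(9 + sqrt(113))^(1/3) + 4/(9 + sqrt(113))^(1/3))/8)*sin(2^(1/3)*sqrt(3)*y*(4/(9 + sqrt(113))^(1/3) + 2^(1/3)*(9 + sqrt(113))^(1/3))/8) + C3*exp(2^(1/3)*y*(-2^(1/3)*(9 + sqrt(113))^(1/3) + 4/(9 + sqrt(113))^(1/3))/8)*cos(2^(1/3)*sqrt(3)*y*(4/(9 + sqrt(113))^(1/3) + 2^(1/3)*(9 + sqrt(113))^(1/3))/8) + C4*exp(2^(1/3)*y*(-1/(9 + sqrt(113))^(1/3) + 2^(1/3)*(9 + sqrt(113))^(1/3)/4))


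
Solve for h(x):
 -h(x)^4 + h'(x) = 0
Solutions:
 h(x) = (-1/(C1 + 3*x))^(1/3)
 h(x) = (-1/(C1 + x))^(1/3)*(-3^(2/3) - 3*3^(1/6)*I)/6
 h(x) = (-1/(C1 + x))^(1/3)*(-3^(2/3) + 3*3^(1/6)*I)/6


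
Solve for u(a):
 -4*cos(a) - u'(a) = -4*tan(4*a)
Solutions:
 u(a) = C1 - log(cos(4*a)) - 4*sin(a)


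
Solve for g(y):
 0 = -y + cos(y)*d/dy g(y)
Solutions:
 g(y) = C1 + Integral(y/cos(y), y)


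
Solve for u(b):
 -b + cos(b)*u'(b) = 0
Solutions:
 u(b) = C1 + Integral(b/cos(b), b)


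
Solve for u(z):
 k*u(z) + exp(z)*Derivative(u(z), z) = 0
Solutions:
 u(z) = C1*exp(k*exp(-z))


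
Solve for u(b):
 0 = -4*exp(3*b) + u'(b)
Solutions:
 u(b) = C1 + 4*exp(3*b)/3


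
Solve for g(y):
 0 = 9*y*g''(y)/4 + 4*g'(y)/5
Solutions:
 g(y) = C1 + C2*y^(29/45)


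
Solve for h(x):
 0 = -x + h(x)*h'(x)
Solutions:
 h(x) = -sqrt(C1 + x^2)
 h(x) = sqrt(C1 + x^2)


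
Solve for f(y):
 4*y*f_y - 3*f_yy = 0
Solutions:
 f(y) = C1 + C2*erfi(sqrt(6)*y/3)


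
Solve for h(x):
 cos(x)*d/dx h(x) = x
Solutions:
 h(x) = C1 + Integral(x/cos(x), x)


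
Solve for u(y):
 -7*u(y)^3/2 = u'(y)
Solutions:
 u(y) = -sqrt(-1/(C1 - 7*y))
 u(y) = sqrt(-1/(C1 - 7*y))


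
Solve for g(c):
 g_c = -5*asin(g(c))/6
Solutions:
 Integral(1/asin(_y), (_y, g(c))) = C1 - 5*c/6


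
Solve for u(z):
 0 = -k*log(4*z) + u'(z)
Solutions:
 u(z) = C1 + k*z*log(z) - k*z + k*z*log(4)


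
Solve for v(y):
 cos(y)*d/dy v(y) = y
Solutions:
 v(y) = C1 + Integral(y/cos(y), y)


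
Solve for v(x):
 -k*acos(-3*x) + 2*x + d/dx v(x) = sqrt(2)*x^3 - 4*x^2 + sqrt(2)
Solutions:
 v(x) = C1 + k*(x*acos(-3*x) + sqrt(1 - 9*x^2)/3) + sqrt(2)*x^4/4 - 4*x^3/3 - x^2 + sqrt(2)*x


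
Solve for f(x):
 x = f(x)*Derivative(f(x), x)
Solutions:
 f(x) = -sqrt(C1 + x^2)
 f(x) = sqrt(C1 + x^2)


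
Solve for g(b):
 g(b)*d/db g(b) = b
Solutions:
 g(b) = -sqrt(C1 + b^2)
 g(b) = sqrt(C1 + b^2)


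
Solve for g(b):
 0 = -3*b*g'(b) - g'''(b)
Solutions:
 g(b) = C1 + Integral(C2*airyai(-3^(1/3)*b) + C3*airybi(-3^(1/3)*b), b)


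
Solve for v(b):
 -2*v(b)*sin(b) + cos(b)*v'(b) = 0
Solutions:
 v(b) = C1/cos(b)^2


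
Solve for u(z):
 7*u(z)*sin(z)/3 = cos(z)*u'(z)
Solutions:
 u(z) = C1/cos(z)^(7/3)


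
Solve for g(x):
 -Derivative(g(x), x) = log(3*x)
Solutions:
 g(x) = C1 - x*log(x) - x*log(3) + x


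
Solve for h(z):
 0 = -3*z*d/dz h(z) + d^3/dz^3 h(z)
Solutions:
 h(z) = C1 + Integral(C2*airyai(3^(1/3)*z) + C3*airybi(3^(1/3)*z), z)


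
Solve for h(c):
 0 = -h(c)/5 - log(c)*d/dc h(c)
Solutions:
 h(c) = C1*exp(-li(c)/5)


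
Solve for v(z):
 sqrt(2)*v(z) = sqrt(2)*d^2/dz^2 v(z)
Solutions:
 v(z) = C1*exp(-z) + C2*exp(z)


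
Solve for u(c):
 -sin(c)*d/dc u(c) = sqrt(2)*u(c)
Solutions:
 u(c) = C1*(cos(c) + 1)^(sqrt(2)/2)/(cos(c) - 1)^(sqrt(2)/2)


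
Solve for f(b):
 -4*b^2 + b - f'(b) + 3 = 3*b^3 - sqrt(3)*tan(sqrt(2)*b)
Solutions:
 f(b) = C1 - 3*b^4/4 - 4*b^3/3 + b^2/2 + 3*b - sqrt(6)*log(cos(sqrt(2)*b))/2


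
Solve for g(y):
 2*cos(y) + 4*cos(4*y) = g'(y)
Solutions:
 g(y) = C1 + 2*sin(y) + sin(4*y)


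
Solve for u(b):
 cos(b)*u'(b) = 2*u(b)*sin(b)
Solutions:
 u(b) = C1/cos(b)^2


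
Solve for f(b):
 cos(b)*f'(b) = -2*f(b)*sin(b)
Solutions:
 f(b) = C1*cos(b)^2


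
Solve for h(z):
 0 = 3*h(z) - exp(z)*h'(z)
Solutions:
 h(z) = C1*exp(-3*exp(-z))


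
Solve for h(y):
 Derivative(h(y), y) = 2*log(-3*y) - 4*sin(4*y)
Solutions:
 h(y) = C1 + 2*y*log(-y) - 2*y + 2*y*log(3) + cos(4*y)


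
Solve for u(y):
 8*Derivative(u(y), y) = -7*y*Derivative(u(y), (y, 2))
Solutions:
 u(y) = C1 + C2/y^(1/7)


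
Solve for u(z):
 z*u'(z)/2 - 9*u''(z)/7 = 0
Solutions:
 u(z) = C1 + C2*erfi(sqrt(7)*z/6)


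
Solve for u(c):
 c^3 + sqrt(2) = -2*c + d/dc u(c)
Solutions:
 u(c) = C1 + c^4/4 + c^2 + sqrt(2)*c


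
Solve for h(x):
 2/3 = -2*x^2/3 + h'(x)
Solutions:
 h(x) = C1 + 2*x^3/9 + 2*x/3


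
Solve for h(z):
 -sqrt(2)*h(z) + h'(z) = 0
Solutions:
 h(z) = C1*exp(sqrt(2)*z)


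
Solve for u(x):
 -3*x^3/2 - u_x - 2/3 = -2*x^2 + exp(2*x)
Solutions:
 u(x) = C1 - 3*x^4/8 + 2*x^3/3 - 2*x/3 - exp(2*x)/2


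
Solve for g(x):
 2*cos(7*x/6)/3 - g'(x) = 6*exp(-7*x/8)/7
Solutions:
 g(x) = C1 + 4*sin(7*x/6)/7 + 48*exp(-7*x/8)/49


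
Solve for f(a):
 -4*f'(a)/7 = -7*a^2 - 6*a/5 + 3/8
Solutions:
 f(a) = C1 + 49*a^3/12 + 21*a^2/20 - 21*a/32


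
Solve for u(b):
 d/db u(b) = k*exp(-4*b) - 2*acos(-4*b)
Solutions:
 u(b) = C1 - 2*b*acos(-4*b) - k*exp(-4*b)/4 - sqrt(1 - 16*b^2)/2


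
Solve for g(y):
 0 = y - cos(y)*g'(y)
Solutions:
 g(y) = C1 + Integral(y/cos(y), y)


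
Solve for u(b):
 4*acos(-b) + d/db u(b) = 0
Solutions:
 u(b) = C1 - 4*b*acos(-b) - 4*sqrt(1 - b^2)


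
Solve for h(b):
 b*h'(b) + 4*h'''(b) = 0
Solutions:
 h(b) = C1 + Integral(C2*airyai(-2^(1/3)*b/2) + C3*airybi(-2^(1/3)*b/2), b)


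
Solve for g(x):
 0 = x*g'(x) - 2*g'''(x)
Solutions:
 g(x) = C1 + Integral(C2*airyai(2^(2/3)*x/2) + C3*airybi(2^(2/3)*x/2), x)


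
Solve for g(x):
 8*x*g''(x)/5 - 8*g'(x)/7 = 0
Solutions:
 g(x) = C1 + C2*x^(12/7)


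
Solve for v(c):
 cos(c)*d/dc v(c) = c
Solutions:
 v(c) = C1 + Integral(c/cos(c), c)


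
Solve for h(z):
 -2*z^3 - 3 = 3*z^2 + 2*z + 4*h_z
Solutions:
 h(z) = C1 - z^4/8 - z^3/4 - z^2/4 - 3*z/4


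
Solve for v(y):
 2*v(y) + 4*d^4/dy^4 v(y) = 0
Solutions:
 v(y) = (C1*sin(2^(1/4)*y/2) + C2*cos(2^(1/4)*y/2))*exp(-2^(1/4)*y/2) + (C3*sin(2^(1/4)*y/2) + C4*cos(2^(1/4)*y/2))*exp(2^(1/4)*y/2)


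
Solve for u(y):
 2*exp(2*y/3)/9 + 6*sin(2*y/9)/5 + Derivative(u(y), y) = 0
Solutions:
 u(y) = C1 - exp(2*y/3)/3 + 27*cos(2*y/9)/5


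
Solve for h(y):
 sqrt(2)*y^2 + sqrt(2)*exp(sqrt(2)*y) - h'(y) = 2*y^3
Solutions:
 h(y) = C1 - y^4/2 + sqrt(2)*y^3/3 + exp(sqrt(2)*y)


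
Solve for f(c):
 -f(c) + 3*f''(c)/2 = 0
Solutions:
 f(c) = C1*exp(-sqrt(6)*c/3) + C2*exp(sqrt(6)*c/3)


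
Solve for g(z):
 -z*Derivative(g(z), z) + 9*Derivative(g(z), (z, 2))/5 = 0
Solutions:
 g(z) = C1 + C2*erfi(sqrt(10)*z/6)


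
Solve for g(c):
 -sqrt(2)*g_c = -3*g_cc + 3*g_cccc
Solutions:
 g(c) = C1 + C2*exp(2^(1/6)*3^(1/3)*c*(2*3^(1/3)/(sqrt(3) + 3)^(1/3) + 2^(2/3)*(sqrt(3) + 3)^(1/3))/12)*sin(6^(1/6)*c*(-6^(2/3)*(sqrt(3) + 3)^(1/3) + 6/(sqrt(3) + 3)^(1/3))/12) + C3*exp(2^(1/6)*3^(1/3)*c*(2*3^(1/3)/(sqrt(3) + 3)^(1/3) + 2^(2/3)*(sqrt(3) + 3)^(1/3))/12)*cos(6^(1/6)*c*(-6^(2/3)*(sqrt(3) + 3)^(1/3) + 6/(sqrt(3) + 3)^(1/3))/12) + C4*exp(-2^(1/6)*3^(1/3)*c*(2*3^(1/3)/(sqrt(3) + 3)^(1/3) + 2^(2/3)*(sqrt(3) + 3)^(1/3))/6)


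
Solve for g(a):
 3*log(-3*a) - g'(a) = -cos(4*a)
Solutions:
 g(a) = C1 + 3*a*log(-a) - 3*a + 3*a*log(3) + sin(4*a)/4


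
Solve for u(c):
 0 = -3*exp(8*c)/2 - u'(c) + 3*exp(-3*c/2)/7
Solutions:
 u(c) = C1 - 3*exp(8*c)/16 - 2*exp(-3*c/2)/7


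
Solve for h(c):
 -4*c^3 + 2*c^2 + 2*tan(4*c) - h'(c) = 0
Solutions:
 h(c) = C1 - c^4 + 2*c^3/3 - log(cos(4*c))/2


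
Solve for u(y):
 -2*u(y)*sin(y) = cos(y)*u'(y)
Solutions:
 u(y) = C1*cos(y)^2


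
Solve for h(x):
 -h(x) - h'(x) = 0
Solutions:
 h(x) = C1*exp(-x)


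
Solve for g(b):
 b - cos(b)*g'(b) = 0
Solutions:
 g(b) = C1 + Integral(b/cos(b), b)


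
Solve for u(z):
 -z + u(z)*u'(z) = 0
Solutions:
 u(z) = -sqrt(C1 + z^2)
 u(z) = sqrt(C1 + z^2)


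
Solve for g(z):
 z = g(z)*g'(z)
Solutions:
 g(z) = -sqrt(C1 + z^2)
 g(z) = sqrt(C1 + z^2)


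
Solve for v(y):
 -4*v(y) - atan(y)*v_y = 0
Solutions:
 v(y) = C1*exp(-4*Integral(1/atan(y), y))


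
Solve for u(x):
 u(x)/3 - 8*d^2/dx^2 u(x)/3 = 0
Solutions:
 u(x) = C1*exp(-sqrt(2)*x/4) + C2*exp(sqrt(2)*x/4)


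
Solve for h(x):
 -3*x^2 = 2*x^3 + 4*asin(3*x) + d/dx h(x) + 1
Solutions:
 h(x) = C1 - x^4/2 - x^3 - 4*x*asin(3*x) - x - 4*sqrt(1 - 9*x^2)/3


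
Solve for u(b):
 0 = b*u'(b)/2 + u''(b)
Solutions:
 u(b) = C1 + C2*erf(b/2)


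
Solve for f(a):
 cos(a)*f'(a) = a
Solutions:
 f(a) = C1 + Integral(a/cos(a), a)


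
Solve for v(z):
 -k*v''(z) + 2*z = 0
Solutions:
 v(z) = C1 + C2*z + z^3/(3*k)


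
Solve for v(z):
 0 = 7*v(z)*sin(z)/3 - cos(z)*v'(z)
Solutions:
 v(z) = C1/cos(z)^(7/3)


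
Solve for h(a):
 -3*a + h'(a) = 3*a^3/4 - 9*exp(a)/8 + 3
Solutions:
 h(a) = C1 + 3*a^4/16 + 3*a^2/2 + 3*a - 9*exp(a)/8


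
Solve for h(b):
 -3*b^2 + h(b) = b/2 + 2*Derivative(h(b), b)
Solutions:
 h(b) = C1*exp(b/2) + 3*b^2 + 25*b/2 + 25


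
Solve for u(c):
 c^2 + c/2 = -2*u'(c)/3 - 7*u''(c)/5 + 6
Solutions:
 u(c) = C1 + C2*exp(-10*c/21) - c^3/2 + 111*c^2/40 - 531*c/200


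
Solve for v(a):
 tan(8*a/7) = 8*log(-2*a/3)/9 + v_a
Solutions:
 v(a) = C1 - 8*a*log(-a)/9 - 8*a*log(2)/9 + 8*a/9 + 8*a*log(3)/9 - 7*log(cos(8*a/7))/8


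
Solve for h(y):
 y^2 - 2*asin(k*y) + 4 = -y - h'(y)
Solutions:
 h(y) = C1 - y^3/3 - y^2/2 - 4*y + 2*Piecewise((y*asin(k*y) + sqrt(-k^2*y^2 + 1)/k, Ne(k, 0)), (0, True))


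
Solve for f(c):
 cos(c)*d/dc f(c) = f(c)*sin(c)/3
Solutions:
 f(c) = C1/cos(c)^(1/3)


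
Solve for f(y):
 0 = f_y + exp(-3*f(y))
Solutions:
 f(y) = log(C1 - 3*y)/3
 f(y) = log((-3^(1/3) - 3^(5/6)*I)*(C1 - y)^(1/3)/2)
 f(y) = log((-3^(1/3) + 3^(5/6)*I)*(C1 - y)^(1/3)/2)


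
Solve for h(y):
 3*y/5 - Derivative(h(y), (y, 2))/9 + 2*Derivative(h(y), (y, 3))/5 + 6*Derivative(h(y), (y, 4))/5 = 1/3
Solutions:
 h(y) = C1 + C2*y + C3*exp(y*(-3 + sqrt(39))/18) + C4*exp(-y*(3 + sqrt(39))/18) + 9*y^3/10 + 411*y^2/50


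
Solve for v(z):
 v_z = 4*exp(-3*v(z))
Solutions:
 v(z) = log(C1 + 12*z)/3
 v(z) = log((-3^(1/3) - 3^(5/6)*I)*(C1 + 4*z)^(1/3)/2)
 v(z) = log((-3^(1/3) + 3^(5/6)*I)*(C1 + 4*z)^(1/3)/2)


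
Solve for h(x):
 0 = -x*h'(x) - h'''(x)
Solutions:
 h(x) = C1 + Integral(C2*airyai(-x) + C3*airybi(-x), x)


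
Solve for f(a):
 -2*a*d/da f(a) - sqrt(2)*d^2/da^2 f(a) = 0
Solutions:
 f(a) = C1 + C2*erf(2^(3/4)*a/2)


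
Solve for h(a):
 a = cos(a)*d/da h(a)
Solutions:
 h(a) = C1 + Integral(a/cos(a), a)


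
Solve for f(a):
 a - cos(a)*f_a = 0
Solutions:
 f(a) = C1 + Integral(a/cos(a), a)


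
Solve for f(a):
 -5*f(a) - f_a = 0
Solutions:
 f(a) = C1*exp(-5*a)


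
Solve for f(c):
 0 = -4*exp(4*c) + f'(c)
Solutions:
 f(c) = C1 + exp(4*c)


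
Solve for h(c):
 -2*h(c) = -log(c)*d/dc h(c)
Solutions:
 h(c) = C1*exp(2*li(c))


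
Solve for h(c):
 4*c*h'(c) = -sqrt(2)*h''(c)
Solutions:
 h(c) = C1 + C2*erf(2^(1/4)*c)


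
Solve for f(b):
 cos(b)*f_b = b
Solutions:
 f(b) = C1 + Integral(b/cos(b), b)


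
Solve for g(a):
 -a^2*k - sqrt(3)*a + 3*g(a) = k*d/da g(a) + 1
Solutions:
 g(a) = C1*exp(3*a/k) + a^2*k/3 + 2*a*k^2/9 + sqrt(3)*a/3 + 2*k^3/27 + sqrt(3)*k/9 + 1/3


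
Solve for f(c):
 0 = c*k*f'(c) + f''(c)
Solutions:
 f(c) = Piecewise((-sqrt(2)*sqrt(pi)*C1*erf(sqrt(2)*c*sqrt(k)/2)/(2*sqrt(k)) - C2, (k > 0) | (k < 0)), (-C1*c - C2, True))


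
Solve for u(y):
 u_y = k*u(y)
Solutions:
 u(y) = C1*exp(k*y)


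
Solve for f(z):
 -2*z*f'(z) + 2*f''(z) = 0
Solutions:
 f(z) = C1 + C2*erfi(sqrt(2)*z/2)


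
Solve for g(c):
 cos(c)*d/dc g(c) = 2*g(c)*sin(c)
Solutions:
 g(c) = C1/cos(c)^2


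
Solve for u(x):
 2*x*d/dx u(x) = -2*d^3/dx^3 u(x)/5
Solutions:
 u(x) = C1 + Integral(C2*airyai(-5^(1/3)*x) + C3*airybi(-5^(1/3)*x), x)


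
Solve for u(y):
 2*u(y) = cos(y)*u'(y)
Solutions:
 u(y) = C1*(sin(y) + 1)/(sin(y) - 1)


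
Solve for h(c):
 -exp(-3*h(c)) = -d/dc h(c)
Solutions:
 h(c) = log(C1 + 3*c)/3
 h(c) = log((-3^(1/3) - 3^(5/6)*I)*(C1 + c)^(1/3)/2)
 h(c) = log((-3^(1/3) + 3^(5/6)*I)*(C1 + c)^(1/3)/2)


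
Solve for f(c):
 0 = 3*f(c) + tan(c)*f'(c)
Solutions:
 f(c) = C1/sin(c)^3


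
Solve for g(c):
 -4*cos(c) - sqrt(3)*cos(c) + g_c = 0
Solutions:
 g(c) = C1 + sqrt(3)*sin(c) + 4*sin(c)


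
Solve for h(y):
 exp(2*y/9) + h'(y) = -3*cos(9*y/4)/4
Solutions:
 h(y) = C1 - 9*exp(2*y/9)/2 - sin(9*y/4)/3


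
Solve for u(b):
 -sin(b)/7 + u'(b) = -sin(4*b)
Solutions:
 u(b) = C1 - cos(b)/7 + cos(4*b)/4


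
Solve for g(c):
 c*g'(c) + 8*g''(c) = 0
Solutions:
 g(c) = C1 + C2*erf(c/4)


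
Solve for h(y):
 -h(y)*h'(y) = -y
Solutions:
 h(y) = -sqrt(C1 + y^2)
 h(y) = sqrt(C1 + y^2)


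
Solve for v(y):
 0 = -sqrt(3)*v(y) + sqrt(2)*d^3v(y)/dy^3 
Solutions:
 v(y) = C3*exp(2^(5/6)*3^(1/6)*y/2) + (C1*sin(2^(5/6)*3^(2/3)*y/4) + C2*cos(2^(5/6)*3^(2/3)*y/4))*exp(-2^(5/6)*3^(1/6)*y/4)


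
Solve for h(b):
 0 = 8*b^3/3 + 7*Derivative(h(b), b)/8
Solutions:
 h(b) = C1 - 16*b^4/21


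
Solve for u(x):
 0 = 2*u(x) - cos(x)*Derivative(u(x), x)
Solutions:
 u(x) = C1*(sin(x) + 1)/(sin(x) - 1)


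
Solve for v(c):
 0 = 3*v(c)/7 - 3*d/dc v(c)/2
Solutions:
 v(c) = C1*exp(2*c/7)


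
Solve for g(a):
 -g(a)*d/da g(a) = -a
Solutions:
 g(a) = -sqrt(C1 + a^2)
 g(a) = sqrt(C1 + a^2)


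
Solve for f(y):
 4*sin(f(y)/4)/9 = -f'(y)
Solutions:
 4*y/9 + 2*log(cos(f(y)/4) - 1) - 2*log(cos(f(y)/4) + 1) = C1


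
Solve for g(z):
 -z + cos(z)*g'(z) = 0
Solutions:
 g(z) = C1 + Integral(z/cos(z), z)


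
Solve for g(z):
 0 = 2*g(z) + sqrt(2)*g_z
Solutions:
 g(z) = C1*exp(-sqrt(2)*z)


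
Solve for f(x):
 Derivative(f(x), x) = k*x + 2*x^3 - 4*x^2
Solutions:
 f(x) = C1 + k*x^2/2 + x^4/2 - 4*x^3/3


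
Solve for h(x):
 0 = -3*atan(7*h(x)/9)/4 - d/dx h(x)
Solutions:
 Integral(1/atan(7*_y/9), (_y, h(x))) = C1 - 3*x/4


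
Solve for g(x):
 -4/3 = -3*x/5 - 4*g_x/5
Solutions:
 g(x) = C1 - 3*x^2/8 + 5*x/3


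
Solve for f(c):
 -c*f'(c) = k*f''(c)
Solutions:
 f(c) = C1 + C2*sqrt(k)*erf(sqrt(2)*c*sqrt(1/k)/2)


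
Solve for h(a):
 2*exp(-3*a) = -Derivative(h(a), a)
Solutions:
 h(a) = C1 + 2*exp(-3*a)/3


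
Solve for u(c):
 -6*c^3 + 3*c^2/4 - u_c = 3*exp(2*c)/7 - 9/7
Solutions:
 u(c) = C1 - 3*c^4/2 + c^3/4 + 9*c/7 - 3*exp(2*c)/14


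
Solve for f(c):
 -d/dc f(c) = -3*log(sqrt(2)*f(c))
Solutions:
 -2*Integral(1/(2*log(_y) + log(2)), (_y, f(c)))/3 = C1 - c


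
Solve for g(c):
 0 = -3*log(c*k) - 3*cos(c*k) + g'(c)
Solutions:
 g(c) = C1 + 3*c*log(c*k) - 3*c + 3*Piecewise((sin(c*k)/k, Ne(k, 0)), (c, True))


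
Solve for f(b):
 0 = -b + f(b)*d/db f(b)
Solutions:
 f(b) = -sqrt(C1 + b^2)
 f(b) = sqrt(C1 + b^2)


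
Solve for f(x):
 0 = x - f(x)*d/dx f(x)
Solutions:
 f(x) = -sqrt(C1 + x^2)
 f(x) = sqrt(C1 + x^2)


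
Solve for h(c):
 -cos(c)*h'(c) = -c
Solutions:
 h(c) = C1 + Integral(c/cos(c), c)


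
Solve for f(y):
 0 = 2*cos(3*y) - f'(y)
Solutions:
 f(y) = C1 + 2*sin(3*y)/3


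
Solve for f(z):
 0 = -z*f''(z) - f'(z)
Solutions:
 f(z) = C1 + C2*log(z)


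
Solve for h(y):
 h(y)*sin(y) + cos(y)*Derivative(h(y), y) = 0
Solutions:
 h(y) = C1*cos(y)


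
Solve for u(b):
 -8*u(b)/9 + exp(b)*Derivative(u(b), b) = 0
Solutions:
 u(b) = C1*exp(-8*exp(-b)/9)


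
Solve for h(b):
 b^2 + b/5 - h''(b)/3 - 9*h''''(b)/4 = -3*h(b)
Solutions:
 h(b) = C1*exp(-sqrt(6)*b*sqrt(-1 + 2*sqrt(61))/9) + C2*exp(sqrt(6)*b*sqrt(-1 + 2*sqrt(61))/9) + C3*sin(sqrt(6)*b*sqrt(1 + 2*sqrt(61))/9) + C4*cos(sqrt(6)*b*sqrt(1 + 2*sqrt(61))/9) - b^2/3 - b/15 - 2/27


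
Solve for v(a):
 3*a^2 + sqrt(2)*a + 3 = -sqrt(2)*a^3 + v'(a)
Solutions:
 v(a) = C1 + sqrt(2)*a^4/4 + a^3 + sqrt(2)*a^2/2 + 3*a


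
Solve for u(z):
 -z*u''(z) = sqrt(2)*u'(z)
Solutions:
 u(z) = C1 + C2*z^(1 - sqrt(2))


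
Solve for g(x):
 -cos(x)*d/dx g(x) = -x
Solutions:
 g(x) = C1 + Integral(x/cos(x), x)


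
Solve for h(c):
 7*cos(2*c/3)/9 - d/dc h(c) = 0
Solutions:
 h(c) = C1 + 7*sin(2*c/3)/6


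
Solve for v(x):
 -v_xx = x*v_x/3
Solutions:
 v(x) = C1 + C2*erf(sqrt(6)*x/6)


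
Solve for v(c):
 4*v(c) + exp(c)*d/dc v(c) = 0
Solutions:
 v(c) = C1*exp(4*exp(-c))


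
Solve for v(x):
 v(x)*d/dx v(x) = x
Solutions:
 v(x) = -sqrt(C1 + x^2)
 v(x) = sqrt(C1 + x^2)


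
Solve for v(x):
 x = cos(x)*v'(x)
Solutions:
 v(x) = C1 + Integral(x/cos(x), x)


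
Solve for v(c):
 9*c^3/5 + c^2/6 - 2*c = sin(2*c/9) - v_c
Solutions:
 v(c) = C1 - 9*c^4/20 - c^3/18 + c^2 - 9*cos(2*c/9)/2


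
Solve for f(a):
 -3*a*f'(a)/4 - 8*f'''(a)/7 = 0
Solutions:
 f(a) = C1 + Integral(C2*airyai(-42^(1/3)*a/4) + C3*airybi(-42^(1/3)*a/4), a)


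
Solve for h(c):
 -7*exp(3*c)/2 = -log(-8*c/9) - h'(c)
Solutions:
 h(c) = C1 - c*log(-c) + c*(-3*log(2) + 1 + 2*log(3)) + 7*exp(3*c)/6


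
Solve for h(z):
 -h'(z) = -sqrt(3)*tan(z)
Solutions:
 h(z) = C1 - sqrt(3)*log(cos(z))


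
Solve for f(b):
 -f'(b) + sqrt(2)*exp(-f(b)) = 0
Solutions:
 f(b) = log(C1 + sqrt(2)*b)


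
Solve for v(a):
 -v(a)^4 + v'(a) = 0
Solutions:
 v(a) = (-1/(C1 + 3*a))^(1/3)
 v(a) = (-1/(C1 + a))^(1/3)*(-3^(2/3) - 3*3^(1/6)*I)/6
 v(a) = (-1/(C1 + a))^(1/3)*(-3^(2/3) + 3*3^(1/6)*I)/6


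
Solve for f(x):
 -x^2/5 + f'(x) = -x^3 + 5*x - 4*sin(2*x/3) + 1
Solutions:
 f(x) = C1 - x^4/4 + x^3/15 + 5*x^2/2 + x + 6*cos(2*x/3)


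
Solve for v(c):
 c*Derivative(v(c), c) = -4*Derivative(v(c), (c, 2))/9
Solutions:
 v(c) = C1 + C2*erf(3*sqrt(2)*c/4)


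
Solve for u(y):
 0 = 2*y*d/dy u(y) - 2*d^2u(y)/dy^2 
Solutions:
 u(y) = C1 + C2*erfi(sqrt(2)*y/2)


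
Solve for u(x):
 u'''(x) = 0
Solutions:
 u(x) = C1 + C2*x + C3*x^2


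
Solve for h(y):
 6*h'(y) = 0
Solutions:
 h(y) = C1


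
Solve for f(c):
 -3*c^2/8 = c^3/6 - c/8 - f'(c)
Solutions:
 f(c) = C1 + c^4/24 + c^3/8 - c^2/16


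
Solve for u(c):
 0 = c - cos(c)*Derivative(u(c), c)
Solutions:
 u(c) = C1 + Integral(c/cos(c), c)


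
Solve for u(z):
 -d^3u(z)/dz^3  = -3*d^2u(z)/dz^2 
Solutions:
 u(z) = C1 + C2*z + C3*exp(3*z)


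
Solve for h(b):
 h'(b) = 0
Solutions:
 h(b) = C1


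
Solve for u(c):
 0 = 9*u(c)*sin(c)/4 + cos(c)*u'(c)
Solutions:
 u(c) = C1*cos(c)^(9/4)


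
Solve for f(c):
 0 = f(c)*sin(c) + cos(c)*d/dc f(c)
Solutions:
 f(c) = C1*cos(c)


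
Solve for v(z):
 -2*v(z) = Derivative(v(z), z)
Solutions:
 v(z) = C1*exp(-2*z)


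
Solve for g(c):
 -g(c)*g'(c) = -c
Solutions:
 g(c) = -sqrt(C1 + c^2)
 g(c) = sqrt(C1 + c^2)


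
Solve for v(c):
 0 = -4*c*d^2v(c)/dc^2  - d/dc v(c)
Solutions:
 v(c) = C1 + C2*c^(3/4)


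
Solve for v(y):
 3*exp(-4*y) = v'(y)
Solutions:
 v(y) = C1 - 3*exp(-4*y)/4


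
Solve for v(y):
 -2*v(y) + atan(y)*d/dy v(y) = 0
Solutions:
 v(y) = C1*exp(2*Integral(1/atan(y), y))


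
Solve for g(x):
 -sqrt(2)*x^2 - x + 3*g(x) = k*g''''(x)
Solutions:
 g(x) = C1*exp(-3^(1/4)*x*(1/k)^(1/4)) + C2*exp(3^(1/4)*x*(1/k)^(1/4)) + C3*exp(-3^(1/4)*I*x*(1/k)^(1/4)) + C4*exp(3^(1/4)*I*x*(1/k)^(1/4)) + sqrt(2)*x^2/3 + x/3


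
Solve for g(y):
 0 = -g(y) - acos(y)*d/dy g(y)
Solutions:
 g(y) = C1*exp(-Integral(1/acos(y), y))


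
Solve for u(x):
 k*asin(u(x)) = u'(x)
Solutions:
 Integral(1/asin(_y), (_y, u(x))) = C1 + k*x


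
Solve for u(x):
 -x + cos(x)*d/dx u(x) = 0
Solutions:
 u(x) = C1 + Integral(x/cos(x), x)


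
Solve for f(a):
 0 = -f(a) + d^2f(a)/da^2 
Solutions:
 f(a) = C1*exp(-a) + C2*exp(a)


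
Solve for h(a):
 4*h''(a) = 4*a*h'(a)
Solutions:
 h(a) = C1 + C2*erfi(sqrt(2)*a/2)


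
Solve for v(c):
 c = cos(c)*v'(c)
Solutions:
 v(c) = C1 + Integral(c/cos(c), c)


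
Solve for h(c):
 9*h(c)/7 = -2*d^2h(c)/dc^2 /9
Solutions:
 h(c) = C1*sin(9*sqrt(14)*c/14) + C2*cos(9*sqrt(14)*c/14)


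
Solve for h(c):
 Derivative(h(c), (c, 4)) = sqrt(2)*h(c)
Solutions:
 h(c) = C1*exp(-2^(1/8)*c) + C2*exp(2^(1/8)*c) + C3*sin(2^(1/8)*c) + C4*cos(2^(1/8)*c)


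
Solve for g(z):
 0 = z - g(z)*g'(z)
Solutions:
 g(z) = -sqrt(C1 + z^2)
 g(z) = sqrt(C1 + z^2)


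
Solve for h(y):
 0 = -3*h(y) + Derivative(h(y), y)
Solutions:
 h(y) = C1*exp(3*y)


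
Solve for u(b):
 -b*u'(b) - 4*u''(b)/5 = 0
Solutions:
 u(b) = C1 + C2*erf(sqrt(10)*b/4)


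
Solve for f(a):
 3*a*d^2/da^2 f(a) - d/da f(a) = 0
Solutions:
 f(a) = C1 + C2*a^(4/3)


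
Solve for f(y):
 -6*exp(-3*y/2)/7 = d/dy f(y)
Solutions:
 f(y) = C1 + 4*exp(-3*y/2)/7


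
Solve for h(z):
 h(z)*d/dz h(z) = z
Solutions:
 h(z) = -sqrt(C1 + z^2)
 h(z) = sqrt(C1 + z^2)


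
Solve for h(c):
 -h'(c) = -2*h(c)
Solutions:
 h(c) = C1*exp(2*c)


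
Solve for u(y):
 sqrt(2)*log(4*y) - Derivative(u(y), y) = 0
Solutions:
 u(y) = C1 + sqrt(2)*y*log(y) - sqrt(2)*y + 2*sqrt(2)*y*log(2)


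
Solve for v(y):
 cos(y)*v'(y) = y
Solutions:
 v(y) = C1 + Integral(y/cos(y), y)


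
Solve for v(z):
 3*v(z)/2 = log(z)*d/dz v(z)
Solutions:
 v(z) = C1*exp(3*li(z)/2)


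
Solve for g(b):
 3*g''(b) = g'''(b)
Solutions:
 g(b) = C1 + C2*b + C3*exp(3*b)


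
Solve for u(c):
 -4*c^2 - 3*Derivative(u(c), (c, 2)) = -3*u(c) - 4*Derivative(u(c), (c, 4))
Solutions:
 u(c) = 4*c^2/3 + (C1*sin(sqrt(2)*3^(1/4)*c*sin(atan(sqrt(39)/3)/2)/2) + C2*cos(sqrt(2)*3^(1/4)*c*sin(atan(sqrt(39)/3)/2)/2))*exp(-sqrt(2)*3^(1/4)*c*cos(atan(sqrt(39)/3)/2)/2) + (C3*sin(sqrt(2)*3^(1/4)*c*sin(atan(sqrt(39)/3)/2)/2) + C4*cos(sqrt(2)*3^(1/4)*c*sin(atan(sqrt(39)/3)/2)/2))*exp(sqrt(2)*3^(1/4)*c*cos(atan(sqrt(39)/3)/2)/2) + 8/3


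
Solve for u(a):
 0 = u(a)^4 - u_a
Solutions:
 u(a) = (-1/(C1 + 3*a))^(1/3)
 u(a) = (-1/(C1 + a))^(1/3)*(-3^(2/3) - 3*3^(1/6)*I)/6
 u(a) = (-1/(C1 + a))^(1/3)*(-3^(2/3) + 3*3^(1/6)*I)/6


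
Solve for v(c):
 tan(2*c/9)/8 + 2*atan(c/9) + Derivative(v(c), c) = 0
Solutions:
 v(c) = C1 - 2*c*atan(c/9) + 9*log(c^2 + 81) + 9*log(cos(2*c/9))/16


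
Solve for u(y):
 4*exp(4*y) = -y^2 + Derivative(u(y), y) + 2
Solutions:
 u(y) = C1 + y^3/3 - 2*y + exp(4*y)


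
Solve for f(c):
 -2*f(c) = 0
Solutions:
 f(c) = 0


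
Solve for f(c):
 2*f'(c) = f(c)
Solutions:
 f(c) = C1*exp(c/2)


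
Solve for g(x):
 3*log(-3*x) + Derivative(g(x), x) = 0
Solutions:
 g(x) = C1 - 3*x*log(-x) + 3*x*(1 - log(3))


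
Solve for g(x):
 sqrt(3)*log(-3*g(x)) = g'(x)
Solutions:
 -sqrt(3)*Integral(1/(log(-_y) + log(3)), (_y, g(x)))/3 = C1 - x


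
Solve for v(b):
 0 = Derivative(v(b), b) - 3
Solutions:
 v(b) = C1 + 3*b


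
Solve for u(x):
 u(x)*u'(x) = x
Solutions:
 u(x) = -sqrt(C1 + x^2)
 u(x) = sqrt(C1 + x^2)


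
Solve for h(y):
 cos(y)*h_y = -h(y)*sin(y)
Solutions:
 h(y) = C1*cos(y)


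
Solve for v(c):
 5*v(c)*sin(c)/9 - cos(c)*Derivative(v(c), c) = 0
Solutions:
 v(c) = C1/cos(c)^(5/9)


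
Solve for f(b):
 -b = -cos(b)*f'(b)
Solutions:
 f(b) = C1 + Integral(b/cos(b), b)


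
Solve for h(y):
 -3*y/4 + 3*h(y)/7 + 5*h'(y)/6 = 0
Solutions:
 h(y) = C1*exp(-18*y/35) + 7*y/4 - 245/72


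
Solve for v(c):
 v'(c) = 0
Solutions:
 v(c) = C1


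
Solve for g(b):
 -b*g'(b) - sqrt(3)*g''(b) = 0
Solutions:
 g(b) = C1 + C2*erf(sqrt(2)*3^(3/4)*b/6)


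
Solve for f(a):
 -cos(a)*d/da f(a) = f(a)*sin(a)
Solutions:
 f(a) = C1*cos(a)


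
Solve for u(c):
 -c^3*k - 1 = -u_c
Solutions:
 u(c) = C1 + c^4*k/4 + c


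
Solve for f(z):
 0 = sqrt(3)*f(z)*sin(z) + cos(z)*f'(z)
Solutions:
 f(z) = C1*cos(z)^(sqrt(3))


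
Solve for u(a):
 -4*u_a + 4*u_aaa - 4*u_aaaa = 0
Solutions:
 u(a) = C1 + C2*exp(a*(2*2^(1/3)/(3*sqrt(69) + 25)^(1/3) + 4 + 2^(2/3)*(3*sqrt(69) + 25)^(1/3))/12)*sin(2^(1/3)*sqrt(3)*a*(-2^(1/3)*(3*sqrt(69) + 25)^(1/3) + 2/(3*sqrt(69) + 25)^(1/3))/12) + C3*exp(a*(2*2^(1/3)/(3*sqrt(69) + 25)^(1/3) + 4 + 2^(2/3)*(3*sqrt(69) + 25)^(1/3))/12)*cos(2^(1/3)*sqrt(3)*a*(-2^(1/3)*(3*sqrt(69) + 25)^(1/3) + 2/(3*sqrt(69) + 25)^(1/3))/12) + C4*exp(a*(-2^(2/3)*(3*sqrt(69) + 25)^(1/3) - 2*2^(1/3)/(3*sqrt(69) + 25)^(1/3) + 2)/6)


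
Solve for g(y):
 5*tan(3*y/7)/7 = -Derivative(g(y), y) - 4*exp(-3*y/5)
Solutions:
 g(y) = C1 - 5*log(tan(3*y/7)^2 + 1)/6 + 20*exp(-3*y/5)/3


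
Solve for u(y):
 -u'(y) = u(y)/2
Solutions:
 u(y) = C1*exp(-y/2)


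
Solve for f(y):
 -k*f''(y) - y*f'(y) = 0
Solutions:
 f(y) = C1 + C2*sqrt(k)*erf(sqrt(2)*y*sqrt(1/k)/2)


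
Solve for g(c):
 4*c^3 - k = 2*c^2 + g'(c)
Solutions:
 g(c) = C1 + c^4 - 2*c^3/3 - c*k


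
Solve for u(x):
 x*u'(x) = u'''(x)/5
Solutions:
 u(x) = C1 + Integral(C2*airyai(5^(1/3)*x) + C3*airybi(5^(1/3)*x), x)


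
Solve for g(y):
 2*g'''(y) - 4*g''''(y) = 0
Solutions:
 g(y) = C1 + C2*y + C3*y^2 + C4*exp(y/2)


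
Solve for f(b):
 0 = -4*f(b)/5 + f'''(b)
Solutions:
 f(b) = C3*exp(10^(2/3)*b/5) + (C1*sin(10^(2/3)*sqrt(3)*b/10) + C2*cos(10^(2/3)*sqrt(3)*b/10))*exp(-10^(2/3)*b/10)


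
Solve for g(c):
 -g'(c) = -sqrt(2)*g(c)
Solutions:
 g(c) = C1*exp(sqrt(2)*c)


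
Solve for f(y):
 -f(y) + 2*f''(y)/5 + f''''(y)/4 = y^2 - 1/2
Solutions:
 f(y) = C1*exp(-sqrt(10)*y*sqrt(-2 + sqrt(29))/5) + C2*exp(sqrt(10)*y*sqrt(-2 + sqrt(29))/5) + C3*sin(sqrt(10)*y*sqrt(2 + sqrt(29))/5) + C4*cos(sqrt(10)*y*sqrt(2 + sqrt(29))/5) - y^2 - 3/10


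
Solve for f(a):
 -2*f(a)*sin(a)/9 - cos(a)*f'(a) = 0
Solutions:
 f(a) = C1*cos(a)^(2/9)


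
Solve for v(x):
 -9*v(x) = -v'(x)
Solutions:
 v(x) = C1*exp(9*x)


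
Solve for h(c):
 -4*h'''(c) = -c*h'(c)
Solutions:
 h(c) = C1 + Integral(C2*airyai(2^(1/3)*c/2) + C3*airybi(2^(1/3)*c/2), c)


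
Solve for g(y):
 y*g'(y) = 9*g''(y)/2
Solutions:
 g(y) = C1 + C2*erfi(y/3)


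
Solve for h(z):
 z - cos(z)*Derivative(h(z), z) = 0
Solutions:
 h(z) = C1 + Integral(z/cos(z), z)


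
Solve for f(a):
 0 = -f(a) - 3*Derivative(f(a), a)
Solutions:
 f(a) = C1*exp(-a/3)


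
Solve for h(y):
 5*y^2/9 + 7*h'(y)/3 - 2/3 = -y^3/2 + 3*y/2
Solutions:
 h(y) = C1 - 3*y^4/56 - 5*y^3/63 + 9*y^2/28 + 2*y/7


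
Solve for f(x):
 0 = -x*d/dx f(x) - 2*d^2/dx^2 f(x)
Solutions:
 f(x) = C1 + C2*erf(x/2)


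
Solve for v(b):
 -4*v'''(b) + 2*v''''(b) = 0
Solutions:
 v(b) = C1 + C2*b + C3*b^2 + C4*exp(2*b)


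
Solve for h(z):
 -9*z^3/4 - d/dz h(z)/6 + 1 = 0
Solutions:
 h(z) = C1 - 27*z^4/8 + 6*z


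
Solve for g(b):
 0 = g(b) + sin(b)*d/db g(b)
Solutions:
 g(b) = C1*sqrt(cos(b) + 1)/sqrt(cos(b) - 1)


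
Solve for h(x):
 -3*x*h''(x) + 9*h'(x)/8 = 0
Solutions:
 h(x) = C1 + C2*x^(11/8)


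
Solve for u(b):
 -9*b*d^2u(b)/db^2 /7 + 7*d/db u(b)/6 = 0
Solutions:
 u(b) = C1 + C2*b^(103/54)


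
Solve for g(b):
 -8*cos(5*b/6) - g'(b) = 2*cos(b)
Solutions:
 g(b) = C1 - 48*sin(5*b/6)/5 - 2*sin(b)


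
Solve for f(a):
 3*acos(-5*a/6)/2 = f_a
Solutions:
 f(a) = C1 + 3*a*acos(-5*a/6)/2 + 3*sqrt(36 - 25*a^2)/10


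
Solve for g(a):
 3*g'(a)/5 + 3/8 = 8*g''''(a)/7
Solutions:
 g(a) = C1 + C4*exp(21^(1/3)*5^(2/3)*a/10) - 5*a/8 + (C2*sin(3^(5/6)*5^(2/3)*7^(1/3)*a/20) + C3*cos(3^(5/6)*5^(2/3)*7^(1/3)*a/20))*exp(-21^(1/3)*5^(2/3)*a/20)


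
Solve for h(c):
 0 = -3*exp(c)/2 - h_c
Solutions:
 h(c) = C1 - 3*exp(c)/2


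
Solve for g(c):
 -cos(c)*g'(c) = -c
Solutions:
 g(c) = C1 + Integral(c/cos(c), c)


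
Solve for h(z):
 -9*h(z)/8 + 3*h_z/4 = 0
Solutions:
 h(z) = C1*exp(3*z/2)


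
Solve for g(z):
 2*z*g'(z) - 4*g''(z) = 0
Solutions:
 g(z) = C1 + C2*erfi(z/2)


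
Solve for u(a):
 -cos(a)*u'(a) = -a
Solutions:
 u(a) = C1 + Integral(a/cos(a), a)


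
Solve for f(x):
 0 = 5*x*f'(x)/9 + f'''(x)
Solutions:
 f(x) = C1 + Integral(C2*airyai(-15^(1/3)*x/3) + C3*airybi(-15^(1/3)*x/3), x)


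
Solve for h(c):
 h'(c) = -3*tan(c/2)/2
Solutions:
 h(c) = C1 + 3*log(cos(c/2))


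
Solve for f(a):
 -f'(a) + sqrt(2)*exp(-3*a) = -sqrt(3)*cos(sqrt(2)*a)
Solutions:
 f(a) = C1 + sqrt(6)*sin(sqrt(2)*a)/2 - sqrt(2)*exp(-3*a)/3


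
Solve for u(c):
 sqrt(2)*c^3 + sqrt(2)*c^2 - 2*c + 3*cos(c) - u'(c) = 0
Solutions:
 u(c) = C1 + sqrt(2)*c^4/4 + sqrt(2)*c^3/3 - c^2 + 3*sin(c)


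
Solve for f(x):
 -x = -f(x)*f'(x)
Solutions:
 f(x) = -sqrt(C1 + x^2)
 f(x) = sqrt(C1 + x^2)


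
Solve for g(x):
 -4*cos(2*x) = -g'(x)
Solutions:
 g(x) = C1 + 2*sin(2*x)


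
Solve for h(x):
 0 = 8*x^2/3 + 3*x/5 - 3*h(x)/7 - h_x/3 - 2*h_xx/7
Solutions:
 h(x) = 56*x^2/9 - 3353*x/405 + (C1*sin(sqrt(167)*x/12) + C2*cos(sqrt(167)*x/12))*exp(-7*x/12) - 6769/3645


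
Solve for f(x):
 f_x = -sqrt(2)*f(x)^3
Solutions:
 f(x) = -sqrt(2)*sqrt(-1/(C1 - sqrt(2)*x))/2
 f(x) = sqrt(2)*sqrt(-1/(C1 - sqrt(2)*x))/2


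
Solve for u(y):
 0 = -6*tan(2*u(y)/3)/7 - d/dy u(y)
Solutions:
 u(y) = -3*asin(C1*exp(-4*y/7))/2 + 3*pi/2
 u(y) = 3*asin(C1*exp(-4*y/7))/2


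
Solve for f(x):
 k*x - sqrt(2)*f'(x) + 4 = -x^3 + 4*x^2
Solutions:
 f(x) = C1 + sqrt(2)*k*x^2/4 + sqrt(2)*x^4/8 - 2*sqrt(2)*x^3/3 + 2*sqrt(2)*x


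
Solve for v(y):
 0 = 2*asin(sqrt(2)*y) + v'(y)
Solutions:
 v(y) = C1 - 2*y*asin(sqrt(2)*y) - sqrt(2)*sqrt(1 - 2*y^2)


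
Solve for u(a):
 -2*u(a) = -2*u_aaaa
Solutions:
 u(a) = C1*exp(-a) + C2*exp(a) + C3*sin(a) + C4*cos(a)


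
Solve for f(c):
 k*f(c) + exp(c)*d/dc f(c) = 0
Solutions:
 f(c) = C1*exp(k*exp(-c))


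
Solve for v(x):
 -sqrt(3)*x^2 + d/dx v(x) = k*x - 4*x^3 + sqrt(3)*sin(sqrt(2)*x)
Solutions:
 v(x) = C1 + k*x^2/2 - x^4 + sqrt(3)*x^3/3 - sqrt(6)*cos(sqrt(2)*x)/2


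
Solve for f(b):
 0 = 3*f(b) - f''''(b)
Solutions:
 f(b) = C1*exp(-3^(1/4)*b) + C2*exp(3^(1/4)*b) + C3*sin(3^(1/4)*b) + C4*cos(3^(1/4)*b)


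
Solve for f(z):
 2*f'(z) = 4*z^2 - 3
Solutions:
 f(z) = C1 + 2*z^3/3 - 3*z/2


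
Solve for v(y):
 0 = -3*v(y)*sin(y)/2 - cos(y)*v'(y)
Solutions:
 v(y) = C1*cos(y)^(3/2)


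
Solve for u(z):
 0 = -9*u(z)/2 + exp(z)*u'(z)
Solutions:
 u(z) = C1*exp(-9*exp(-z)/2)


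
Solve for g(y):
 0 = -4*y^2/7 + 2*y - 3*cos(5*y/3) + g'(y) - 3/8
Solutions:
 g(y) = C1 + 4*y^3/21 - y^2 + 3*y/8 + 9*sin(5*y/3)/5


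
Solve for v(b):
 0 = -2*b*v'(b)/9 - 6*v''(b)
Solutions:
 v(b) = C1 + C2*erf(sqrt(6)*b/18)


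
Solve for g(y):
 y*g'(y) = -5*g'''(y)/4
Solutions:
 g(y) = C1 + Integral(C2*airyai(-10^(2/3)*y/5) + C3*airybi(-10^(2/3)*y/5), y)


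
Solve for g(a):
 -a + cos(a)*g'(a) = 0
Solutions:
 g(a) = C1 + Integral(a/cos(a), a)


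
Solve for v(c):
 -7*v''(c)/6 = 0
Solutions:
 v(c) = C1 + C2*c


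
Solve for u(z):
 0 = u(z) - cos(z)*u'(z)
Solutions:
 u(z) = C1*sqrt(sin(z) + 1)/sqrt(sin(z) - 1)


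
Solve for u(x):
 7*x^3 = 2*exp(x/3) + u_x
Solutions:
 u(x) = C1 + 7*x^4/4 - 6*exp(x/3)


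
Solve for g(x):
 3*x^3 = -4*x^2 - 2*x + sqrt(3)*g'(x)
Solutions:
 g(x) = C1 + sqrt(3)*x^4/4 + 4*sqrt(3)*x^3/9 + sqrt(3)*x^2/3


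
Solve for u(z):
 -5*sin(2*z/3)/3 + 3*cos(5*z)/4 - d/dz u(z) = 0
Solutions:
 u(z) = C1 + 3*sin(5*z)/20 + 5*cos(2*z/3)/2


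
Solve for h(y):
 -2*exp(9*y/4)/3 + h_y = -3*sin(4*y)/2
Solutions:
 h(y) = C1 + 8*exp(9*y/4)/27 + 3*cos(4*y)/8


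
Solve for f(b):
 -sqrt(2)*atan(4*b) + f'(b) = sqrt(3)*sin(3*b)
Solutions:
 f(b) = C1 + sqrt(2)*(b*atan(4*b) - log(16*b^2 + 1)/8) - sqrt(3)*cos(3*b)/3


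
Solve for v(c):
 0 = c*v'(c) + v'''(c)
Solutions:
 v(c) = C1 + Integral(C2*airyai(-c) + C3*airybi(-c), c)


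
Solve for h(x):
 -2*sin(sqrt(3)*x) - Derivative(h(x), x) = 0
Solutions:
 h(x) = C1 + 2*sqrt(3)*cos(sqrt(3)*x)/3


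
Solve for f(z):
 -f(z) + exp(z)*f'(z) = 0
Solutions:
 f(z) = C1*exp(-exp(-z))


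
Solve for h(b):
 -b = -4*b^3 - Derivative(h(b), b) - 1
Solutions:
 h(b) = C1 - b^4 + b^2/2 - b


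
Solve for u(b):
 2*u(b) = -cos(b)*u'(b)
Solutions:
 u(b) = C1*(sin(b) - 1)/(sin(b) + 1)


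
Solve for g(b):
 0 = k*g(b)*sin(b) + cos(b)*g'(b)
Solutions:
 g(b) = C1*exp(k*log(cos(b)))


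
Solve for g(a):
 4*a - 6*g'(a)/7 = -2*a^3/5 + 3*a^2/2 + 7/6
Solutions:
 g(a) = C1 + 7*a^4/60 - 7*a^3/12 + 7*a^2/3 - 49*a/36


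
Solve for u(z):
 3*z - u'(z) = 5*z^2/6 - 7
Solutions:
 u(z) = C1 - 5*z^3/18 + 3*z^2/2 + 7*z


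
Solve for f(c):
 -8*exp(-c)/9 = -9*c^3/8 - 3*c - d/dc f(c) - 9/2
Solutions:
 f(c) = C1 - 9*c^4/32 - 3*c^2/2 - 9*c/2 - 8*exp(-c)/9


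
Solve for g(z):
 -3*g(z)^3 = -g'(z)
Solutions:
 g(z) = -sqrt(2)*sqrt(-1/(C1 + 3*z))/2
 g(z) = sqrt(2)*sqrt(-1/(C1 + 3*z))/2


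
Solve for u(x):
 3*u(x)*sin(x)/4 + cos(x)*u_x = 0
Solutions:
 u(x) = C1*cos(x)^(3/4)


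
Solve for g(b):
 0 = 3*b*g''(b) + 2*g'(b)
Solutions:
 g(b) = C1 + C2*b^(1/3)


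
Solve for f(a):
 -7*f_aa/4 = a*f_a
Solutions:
 f(a) = C1 + C2*erf(sqrt(14)*a/7)


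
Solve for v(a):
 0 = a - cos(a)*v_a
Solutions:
 v(a) = C1 + Integral(a/cos(a), a)


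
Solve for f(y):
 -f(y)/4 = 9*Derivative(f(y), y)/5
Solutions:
 f(y) = C1*exp(-5*y/36)


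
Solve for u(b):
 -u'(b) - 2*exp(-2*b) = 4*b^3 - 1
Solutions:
 u(b) = C1 - b^4 + b + exp(-2*b)


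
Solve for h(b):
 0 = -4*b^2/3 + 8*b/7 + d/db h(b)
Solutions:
 h(b) = C1 + 4*b^3/9 - 4*b^2/7


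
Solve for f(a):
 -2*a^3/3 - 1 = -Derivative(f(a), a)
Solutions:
 f(a) = C1 + a^4/6 + a


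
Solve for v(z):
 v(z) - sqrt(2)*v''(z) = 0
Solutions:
 v(z) = C1*exp(-2^(3/4)*z/2) + C2*exp(2^(3/4)*z/2)


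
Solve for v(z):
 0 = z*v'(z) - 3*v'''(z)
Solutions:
 v(z) = C1 + Integral(C2*airyai(3^(2/3)*z/3) + C3*airybi(3^(2/3)*z/3), z)


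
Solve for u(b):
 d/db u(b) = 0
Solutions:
 u(b) = C1


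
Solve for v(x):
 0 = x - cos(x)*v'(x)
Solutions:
 v(x) = C1 + Integral(x/cos(x), x)


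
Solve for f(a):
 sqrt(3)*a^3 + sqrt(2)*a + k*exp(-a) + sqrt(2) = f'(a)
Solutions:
 f(a) = C1 + sqrt(3)*a^4/4 + sqrt(2)*a^2/2 + sqrt(2)*a - k*exp(-a)


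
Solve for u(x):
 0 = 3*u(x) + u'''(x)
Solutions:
 u(x) = C3*exp(-3^(1/3)*x) + (C1*sin(3^(5/6)*x/2) + C2*cos(3^(5/6)*x/2))*exp(3^(1/3)*x/2)


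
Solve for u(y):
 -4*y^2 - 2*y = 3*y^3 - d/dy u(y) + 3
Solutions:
 u(y) = C1 + 3*y^4/4 + 4*y^3/3 + y^2 + 3*y


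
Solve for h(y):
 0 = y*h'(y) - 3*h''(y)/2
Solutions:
 h(y) = C1 + C2*erfi(sqrt(3)*y/3)


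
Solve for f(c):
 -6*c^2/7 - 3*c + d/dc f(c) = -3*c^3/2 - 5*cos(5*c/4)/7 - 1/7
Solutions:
 f(c) = C1 - 3*c^4/8 + 2*c^3/7 + 3*c^2/2 - c/7 - 4*sin(5*c/4)/7


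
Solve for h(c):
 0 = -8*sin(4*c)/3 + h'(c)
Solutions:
 h(c) = C1 - 2*cos(4*c)/3


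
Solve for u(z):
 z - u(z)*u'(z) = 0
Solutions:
 u(z) = -sqrt(C1 + z^2)
 u(z) = sqrt(C1 + z^2)


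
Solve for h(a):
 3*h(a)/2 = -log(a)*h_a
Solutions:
 h(a) = C1*exp(-3*li(a)/2)


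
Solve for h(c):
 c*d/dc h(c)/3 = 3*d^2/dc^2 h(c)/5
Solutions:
 h(c) = C1 + C2*erfi(sqrt(10)*c/6)


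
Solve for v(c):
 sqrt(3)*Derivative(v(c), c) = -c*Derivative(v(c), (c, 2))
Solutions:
 v(c) = C1 + C2*c^(1 - sqrt(3))


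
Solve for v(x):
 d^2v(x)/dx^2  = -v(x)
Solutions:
 v(x) = C1*sin(x) + C2*cos(x)


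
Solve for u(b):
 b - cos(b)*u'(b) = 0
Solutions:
 u(b) = C1 + Integral(b/cos(b), b)


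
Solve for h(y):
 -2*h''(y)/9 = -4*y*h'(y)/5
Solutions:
 h(y) = C1 + C2*erfi(3*sqrt(5)*y/5)


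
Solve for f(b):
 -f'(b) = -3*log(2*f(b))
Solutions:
 -Integral(1/(log(_y) + log(2)), (_y, f(b)))/3 = C1 - b


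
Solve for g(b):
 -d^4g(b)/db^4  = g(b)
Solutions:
 g(b) = (C1*sin(sqrt(2)*b/2) + C2*cos(sqrt(2)*b/2))*exp(-sqrt(2)*b/2) + (C3*sin(sqrt(2)*b/2) + C4*cos(sqrt(2)*b/2))*exp(sqrt(2)*b/2)


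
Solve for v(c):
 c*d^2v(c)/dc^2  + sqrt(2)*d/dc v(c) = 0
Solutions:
 v(c) = C1 + C2*c^(1 - sqrt(2))


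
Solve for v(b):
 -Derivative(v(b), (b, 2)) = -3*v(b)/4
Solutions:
 v(b) = C1*exp(-sqrt(3)*b/2) + C2*exp(sqrt(3)*b/2)


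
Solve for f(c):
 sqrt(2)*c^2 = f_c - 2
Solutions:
 f(c) = C1 + sqrt(2)*c^3/3 + 2*c
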